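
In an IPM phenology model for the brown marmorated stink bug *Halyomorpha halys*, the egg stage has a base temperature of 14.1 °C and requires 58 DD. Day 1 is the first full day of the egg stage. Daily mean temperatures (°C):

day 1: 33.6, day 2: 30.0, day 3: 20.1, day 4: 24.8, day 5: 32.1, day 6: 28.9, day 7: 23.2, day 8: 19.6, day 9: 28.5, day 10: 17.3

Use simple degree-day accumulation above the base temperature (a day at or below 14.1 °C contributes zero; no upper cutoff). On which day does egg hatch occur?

Daily DD above 14.1 °C: 19.5, 15.9, 6.0, 10.7, 18.0, 14.8, 9.1, 5.5, 14.4, 3.2.
Cumulative: 19.5, 35.4, 41.4, 52.1, 70.1, 84.9, 94.0, 99.5, 113.9, 117.1.
The total first reaches 58 DD on day 5.

day 5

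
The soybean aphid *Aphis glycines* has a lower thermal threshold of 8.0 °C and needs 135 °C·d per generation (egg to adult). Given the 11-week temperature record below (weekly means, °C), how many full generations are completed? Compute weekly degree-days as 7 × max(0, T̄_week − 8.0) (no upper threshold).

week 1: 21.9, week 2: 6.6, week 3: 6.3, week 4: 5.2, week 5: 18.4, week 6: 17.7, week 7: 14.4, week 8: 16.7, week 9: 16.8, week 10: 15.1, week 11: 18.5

Weekly DD (7 × max(0, T̄ − 8.0)): 97.3, 0.0, 0.0, 0.0, 72.8, 67.9, 44.8, 60.9, 61.6, 49.7, 73.5.
Season total = 528.5 DD.
Complete generations = ⌊528.5 / 135⌋ = 3.

3 generations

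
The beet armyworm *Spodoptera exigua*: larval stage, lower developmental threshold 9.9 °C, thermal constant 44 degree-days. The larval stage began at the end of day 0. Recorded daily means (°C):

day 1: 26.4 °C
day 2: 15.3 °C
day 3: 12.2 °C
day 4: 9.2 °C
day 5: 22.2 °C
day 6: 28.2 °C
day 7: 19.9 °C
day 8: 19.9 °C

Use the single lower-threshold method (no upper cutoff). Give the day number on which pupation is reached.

Daily DD above 9.9 °C: 16.5, 5.4, 2.3, 0.0, 12.3, 18.3, 10.0, 10.0.
Cumulative: 16.5, 21.9, 24.2, 24.2, 36.5, 54.8, 64.8, 74.8.
The total first reaches 44 DD on day 6.

day 6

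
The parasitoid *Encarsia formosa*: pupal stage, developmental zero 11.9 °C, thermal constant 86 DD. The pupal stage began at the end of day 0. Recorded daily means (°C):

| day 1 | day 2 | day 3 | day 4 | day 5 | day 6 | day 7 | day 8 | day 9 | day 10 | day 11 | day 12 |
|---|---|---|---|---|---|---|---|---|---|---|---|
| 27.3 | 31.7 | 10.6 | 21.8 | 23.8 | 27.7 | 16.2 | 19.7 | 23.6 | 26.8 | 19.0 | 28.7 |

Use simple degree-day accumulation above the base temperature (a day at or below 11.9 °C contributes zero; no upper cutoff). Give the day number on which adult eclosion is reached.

Daily DD above 11.9 °C: 15.4, 19.8, 0.0, 9.9, 11.9, 15.8, 4.3, 7.8, 11.7, 14.9, 7.1, 16.8.
Cumulative: 15.4, 35.2, 35.2, 45.1, 57.0, 72.8, 77.1, 84.9, 96.6, 111.5, 118.6, 135.4.
The total first reaches 86 DD on day 9.

day 9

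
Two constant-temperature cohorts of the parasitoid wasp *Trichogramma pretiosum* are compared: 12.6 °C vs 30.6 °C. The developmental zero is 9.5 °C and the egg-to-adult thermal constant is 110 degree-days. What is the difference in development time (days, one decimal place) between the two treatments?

At 12.6 °C: 110 / (12.6 − 9.5) = 110 / 3.1 = 35.484 d.
At 30.6 °C: 110 / (30.6 − 9.5) = 110 / 21.1 = 5.213 d.
Difference = |35.484 − 5.213| = 30.271 ≈ 30.3 days.

30.3 days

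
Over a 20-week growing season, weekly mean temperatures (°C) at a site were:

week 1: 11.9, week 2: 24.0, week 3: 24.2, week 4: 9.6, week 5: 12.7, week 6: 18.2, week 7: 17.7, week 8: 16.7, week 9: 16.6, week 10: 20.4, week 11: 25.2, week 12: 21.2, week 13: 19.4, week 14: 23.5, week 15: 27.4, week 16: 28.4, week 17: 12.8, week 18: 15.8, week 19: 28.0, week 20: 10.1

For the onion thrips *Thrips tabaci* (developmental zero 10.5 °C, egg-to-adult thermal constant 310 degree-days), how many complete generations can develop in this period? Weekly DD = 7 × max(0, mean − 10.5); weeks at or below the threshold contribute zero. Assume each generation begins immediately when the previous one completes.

Weekly DD (7 × max(0, T̄ − 10.5)): 9.8, 94.5, 95.9, 0.0, 15.4, 53.9, 50.4, 43.4, 42.7, 69.3, 102.9, 74.9, 62.3, 91.0, 118.3, 125.3, 16.1, 37.1, 122.5, 0.0.
Season total = 1225.7 DD.
Complete generations = ⌊1225.7 / 310⌋ = 3.

3 generations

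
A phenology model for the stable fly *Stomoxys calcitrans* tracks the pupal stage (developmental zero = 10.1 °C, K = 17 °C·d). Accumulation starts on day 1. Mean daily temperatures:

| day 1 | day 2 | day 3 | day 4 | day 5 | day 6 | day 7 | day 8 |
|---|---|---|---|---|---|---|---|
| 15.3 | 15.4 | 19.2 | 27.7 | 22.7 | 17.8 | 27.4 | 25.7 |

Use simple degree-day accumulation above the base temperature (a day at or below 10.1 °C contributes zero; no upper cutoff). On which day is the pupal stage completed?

Daily DD above 10.1 °C: 5.2, 5.3, 9.1, 17.6, 12.6, 7.7, 17.3, 15.6.
Cumulative: 5.2, 10.5, 19.6, 37.2, 49.8, 57.5, 74.8, 90.4.
The total first reaches 17 DD on day 3.

day 3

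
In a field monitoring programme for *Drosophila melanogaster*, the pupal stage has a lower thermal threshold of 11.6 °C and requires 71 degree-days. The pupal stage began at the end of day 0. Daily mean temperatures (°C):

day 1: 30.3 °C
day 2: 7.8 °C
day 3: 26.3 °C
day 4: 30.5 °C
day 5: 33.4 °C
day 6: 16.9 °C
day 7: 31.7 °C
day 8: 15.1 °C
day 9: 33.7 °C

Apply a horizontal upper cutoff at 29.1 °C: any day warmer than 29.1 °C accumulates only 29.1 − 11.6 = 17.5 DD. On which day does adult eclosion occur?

day 6

Daily DD above 11.6 °C (capped at 17.5): 17.5, 0.0, 14.7, 17.5, 17.5, 5.3, 17.5, 3.5, 17.5.
Cumulative: 17.5, 17.5, 32.2, 49.7, 67.2, 72.5, 90.0, 93.5, 111.0.
The total first reaches 71 DD on day 6.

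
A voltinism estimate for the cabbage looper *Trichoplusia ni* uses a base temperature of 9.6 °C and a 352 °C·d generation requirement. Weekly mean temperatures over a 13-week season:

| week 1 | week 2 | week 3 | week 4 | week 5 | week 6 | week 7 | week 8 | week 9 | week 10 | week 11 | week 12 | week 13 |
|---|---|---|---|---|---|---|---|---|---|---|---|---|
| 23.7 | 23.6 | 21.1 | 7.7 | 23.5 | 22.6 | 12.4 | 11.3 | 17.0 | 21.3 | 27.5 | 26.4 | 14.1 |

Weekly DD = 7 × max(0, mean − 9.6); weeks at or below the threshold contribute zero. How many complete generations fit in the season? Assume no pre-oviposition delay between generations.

2 generations

Weekly DD (7 × max(0, T̄ − 9.6)): 98.7, 98.0, 80.5, 0.0, 97.3, 91.0, 19.6, 11.9, 51.8, 81.9, 125.3, 117.6, 31.5.
Season total = 905.1 DD.
Complete generations = ⌊905.1 / 352⌋ = 2.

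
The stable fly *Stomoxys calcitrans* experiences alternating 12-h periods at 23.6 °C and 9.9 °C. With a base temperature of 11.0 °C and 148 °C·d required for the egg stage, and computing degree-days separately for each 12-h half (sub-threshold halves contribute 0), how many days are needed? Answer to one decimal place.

Day half: max(0, 23.6 − 11.0) × 0.5 = 12.6 × 0.5 = 6.30 DD.
Night half: max(0, 9.9 − 11.0) × 0.5 = 0.0 × 0.5 = 0.00 DD.
Per 24 h: 6.30 DD/day.
Duration = 148 / 6.30 = 23.492 ≈ 23.5 days.

23.5 days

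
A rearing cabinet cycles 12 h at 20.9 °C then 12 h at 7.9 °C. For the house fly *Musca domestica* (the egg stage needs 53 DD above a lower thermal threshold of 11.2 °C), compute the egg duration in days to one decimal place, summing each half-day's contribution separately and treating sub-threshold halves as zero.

10.9 days

Day half: max(0, 20.9 − 11.2) × 0.5 = 9.7 × 0.5 = 4.85 DD.
Night half: max(0, 7.9 − 11.2) × 0.5 = 0.0 × 0.5 = 0.00 DD.
Per 24 h: 4.85 DD/day.
Duration = 53 / 4.85 = 10.928 ≈ 10.9 days.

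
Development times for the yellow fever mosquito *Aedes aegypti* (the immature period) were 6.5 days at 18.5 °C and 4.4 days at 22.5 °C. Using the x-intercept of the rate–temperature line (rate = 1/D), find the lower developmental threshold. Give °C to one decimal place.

Equal thermal constants: D₁(T₁ − T_b) = D₂(T₂ − T_b).
6.5·(18.5 − T_b) = 4.4·(22.5 − T_b)
T_b = (6.5·18.5 − 4.4·22.5) / (6.5 − 4.4) = 21.25 / 2.1 = 10.119 °C ≈ 10.1 °C.

10.1 °C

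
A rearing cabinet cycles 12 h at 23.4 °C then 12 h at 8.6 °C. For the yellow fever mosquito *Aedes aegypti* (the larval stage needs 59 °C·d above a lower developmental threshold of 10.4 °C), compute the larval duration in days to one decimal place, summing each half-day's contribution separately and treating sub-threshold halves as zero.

Day half: max(0, 23.4 − 10.4) × 0.5 = 13.0 × 0.5 = 6.50 DD.
Night half: max(0, 8.6 − 10.4) × 0.5 = 0.0 × 0.5 = 0.00 DD.
Per 24 h: 6.50 DD/day.
Duration = 59 / 6.50 = 9.077 ≈ 9.1 days.

9.1 days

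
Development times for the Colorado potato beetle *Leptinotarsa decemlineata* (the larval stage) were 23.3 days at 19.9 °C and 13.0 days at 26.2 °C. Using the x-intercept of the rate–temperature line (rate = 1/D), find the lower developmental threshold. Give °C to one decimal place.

11.9 °C

Linear rate model ⇒ the product D·(T − T_b) is constant across temperatures.
23.3·(19.9 − T_b) = 13.0·(26.2 − T_b)
T_b = (23.3·19.9 − 13.0·26.2) / (23.3 − 13.0) = 123.07 / 10.3 = 11.949 °C ≈ 11.9 °C.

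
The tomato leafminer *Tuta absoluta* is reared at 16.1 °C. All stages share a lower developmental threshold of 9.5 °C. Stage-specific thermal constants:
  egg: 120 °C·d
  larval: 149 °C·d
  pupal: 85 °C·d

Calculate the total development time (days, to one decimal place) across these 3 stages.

Daily accumulation at 16.1 °C = 16.1 − 9.5 = 6.6 DD/day.
Total K = 120 + 149 + 85 = 354 DD.
Total duration = 354 / 6.6 = 53.636 ≈ 53.6 days.

53.6 days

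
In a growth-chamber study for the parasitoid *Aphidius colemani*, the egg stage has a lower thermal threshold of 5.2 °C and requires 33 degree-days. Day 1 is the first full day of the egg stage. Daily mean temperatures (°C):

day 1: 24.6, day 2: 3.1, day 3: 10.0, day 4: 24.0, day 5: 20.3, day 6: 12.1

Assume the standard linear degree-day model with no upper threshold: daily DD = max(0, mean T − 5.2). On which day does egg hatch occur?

day 4

Daily DD above 5.2 °C: 19.4, 0.0, 4.8, 18.8, 15.1, 6.9.
Cumulative: 19.4, 19.4, 24.2, 43.0, 58.1, 65.0.
The total first reaches 33 DD on day 4.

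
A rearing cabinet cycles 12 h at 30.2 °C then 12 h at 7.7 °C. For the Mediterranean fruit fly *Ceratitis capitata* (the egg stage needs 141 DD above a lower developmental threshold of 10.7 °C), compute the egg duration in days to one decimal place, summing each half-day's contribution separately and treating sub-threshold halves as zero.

14.5 days

Day half: max(0, 30.2 − 10.7) × 0.5 = 19.5 × 0.5 = 9.75 DD.
Night half: max(0, 7.7 − 10.7) × 0.5 = 0.0 × 0.5 = 0.00 DD.
Per 24 h: 9.75 DD/day.
Duration = 141 / 9.75 = 14.462 ≈ 14.5 days.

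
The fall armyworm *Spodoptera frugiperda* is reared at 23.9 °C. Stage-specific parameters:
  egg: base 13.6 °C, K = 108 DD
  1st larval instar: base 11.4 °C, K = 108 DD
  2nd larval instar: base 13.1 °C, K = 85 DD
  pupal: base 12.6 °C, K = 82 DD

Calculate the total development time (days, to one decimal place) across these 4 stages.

egg: 108 / (23.9 − 13.6) = 108 / 10.3 = 10.485 d.
1st larval instar: 108 / (23.9 − 11.4) = 108 / 12.5 = 8.640 d.
2nd larval instar: 85 / (23.9 − 13.1) = 85 / 10.8 = 7.870 d.
pupal: 82 / (23.9 − 12.6) = 82 / 11.3 = 7.257 d.
Sum = 34.252 ≈ 34.3 days.

34.3 days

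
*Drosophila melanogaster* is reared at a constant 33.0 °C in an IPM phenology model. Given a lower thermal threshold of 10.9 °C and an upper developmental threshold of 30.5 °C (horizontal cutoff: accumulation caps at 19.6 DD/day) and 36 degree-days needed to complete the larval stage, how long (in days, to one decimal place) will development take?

Temperature 33.0 °C exceeds the upper threshold, so daily accumulation caps at 30.5 − 10.9 = 19.6 DD/day.
Duration = 36 / 19.6 = 1.837 ≈ 1.8 days.

1.8 days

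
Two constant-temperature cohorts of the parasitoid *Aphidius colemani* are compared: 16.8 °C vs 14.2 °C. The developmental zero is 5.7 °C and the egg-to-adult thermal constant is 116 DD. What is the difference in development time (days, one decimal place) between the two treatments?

3.2 days

At 16.8 °C: 116 / (16.8 − 5.7) = 116 / 11.1 = 10.450 d.
At 14.2 °C: 116 / (14.2 − 5.7) = 116 / 8.5 = 13.647 d.
Difference = |10.450 − 13.647| = 3.197 ≈ 3.2 days.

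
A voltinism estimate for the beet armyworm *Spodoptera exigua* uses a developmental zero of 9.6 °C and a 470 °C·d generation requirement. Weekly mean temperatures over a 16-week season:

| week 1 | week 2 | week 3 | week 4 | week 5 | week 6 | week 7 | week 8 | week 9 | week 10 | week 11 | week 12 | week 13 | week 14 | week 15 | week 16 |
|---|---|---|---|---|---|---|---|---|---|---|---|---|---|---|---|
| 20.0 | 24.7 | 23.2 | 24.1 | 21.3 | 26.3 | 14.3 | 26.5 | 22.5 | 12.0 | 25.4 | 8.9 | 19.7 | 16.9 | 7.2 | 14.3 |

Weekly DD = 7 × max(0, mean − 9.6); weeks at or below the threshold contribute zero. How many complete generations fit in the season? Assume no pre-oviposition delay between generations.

Weekly DD (7 × max(0, T̄ − 9.6)): 72.8, 105.7, 95.2, 101.5, 81.9, 116.9, 32.9, 118.3, 90.3, 16.8, 110.6, 0.0, 70.7, 51.1, 0.0, 32.9.
Season total = 1097.6 DD.
Complete generations = ⌊1097.6 / 470⌋ = 2.

2 generations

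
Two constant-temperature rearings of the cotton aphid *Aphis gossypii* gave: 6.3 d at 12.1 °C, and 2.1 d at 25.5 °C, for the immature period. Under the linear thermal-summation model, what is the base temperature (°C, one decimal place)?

Under the model K = D·(T − T_b), so D₁·(T₁ − T_b) = D₂·(T₂ − T_b).
6.3·(12.1 − T_b) = 2.1·(25.5 − T_b)
T_b = (6.3·12.1 − 2.1·25.5) / (6.3 − 2.1) = 22.68 / 4.2 = 5.400 °C ≈ 5.4 °C.

5.4 °C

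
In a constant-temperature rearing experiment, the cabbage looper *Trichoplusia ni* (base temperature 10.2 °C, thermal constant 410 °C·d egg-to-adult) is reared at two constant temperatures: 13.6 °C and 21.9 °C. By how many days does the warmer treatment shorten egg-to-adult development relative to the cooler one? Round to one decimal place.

At 13.6 °C: 410 / (13.6 − 10.2) = 410 / 3.4 = 120.588 d.
At 21.9 °C: 410 / (21.9 − 10.2) = 410 / 11.7 = 35.043 d.
Difference = |120.588 − 35.043| = 85.546 ≈ 85.5 days.

85.5 days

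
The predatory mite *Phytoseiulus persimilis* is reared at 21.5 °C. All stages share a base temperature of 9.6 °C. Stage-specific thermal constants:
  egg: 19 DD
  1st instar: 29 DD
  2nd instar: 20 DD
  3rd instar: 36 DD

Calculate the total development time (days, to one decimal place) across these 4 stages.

Daily accumulation at 21.5 °C = 21.5 − 9.6 = 11.9 DD/day.
Total K = 19 + 29 + 20 + 36 = 104 DD.
Total duration = 104 / 11.9 = 8.739 ≈ 8.7 days.

8.7 days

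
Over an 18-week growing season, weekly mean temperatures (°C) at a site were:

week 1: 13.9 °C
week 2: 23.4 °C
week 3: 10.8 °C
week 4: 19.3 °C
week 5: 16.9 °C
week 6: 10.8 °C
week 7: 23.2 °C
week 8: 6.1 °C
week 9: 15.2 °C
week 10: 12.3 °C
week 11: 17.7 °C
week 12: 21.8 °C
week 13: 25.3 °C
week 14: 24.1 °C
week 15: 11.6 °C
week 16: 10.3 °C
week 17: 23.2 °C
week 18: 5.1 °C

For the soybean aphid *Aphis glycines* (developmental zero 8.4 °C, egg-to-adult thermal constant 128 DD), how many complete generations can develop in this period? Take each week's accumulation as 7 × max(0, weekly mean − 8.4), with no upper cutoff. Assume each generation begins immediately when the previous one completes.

Weekly DD (7 × max(0, T̄ − 8.4)): 38.5, 105.0, 16.8, 76.3, 59.5, 16.8, 103.6, 0.0, 47.6, 27.3, 65.1, 93.8, 118.3, 109.9, 22.4, 13.3, 103.6, 0.0.
Season total = 1017.8 DD.
Complete generations = ⌊1017.8 / 128⌋ = 7.

7 generations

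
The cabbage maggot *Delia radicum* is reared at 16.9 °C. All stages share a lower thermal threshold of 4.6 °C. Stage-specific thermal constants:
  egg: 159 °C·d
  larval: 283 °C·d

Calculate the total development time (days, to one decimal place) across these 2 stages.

Daily accumulation at 16.9 °C = 16.9 − 4.6 = 12.3 DD/day.
Total K = 159 + 283 = 442 DD.
Total duration = 442 / 12.3 = 35.935 ≈ 35.9 days.

35.9 days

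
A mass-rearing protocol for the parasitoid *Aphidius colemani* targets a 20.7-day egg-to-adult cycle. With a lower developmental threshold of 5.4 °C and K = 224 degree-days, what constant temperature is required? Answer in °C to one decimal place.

Required daily accumulation = 224 / 20.7 = 10.821 DD/day.
T = T_base + 10.821 = 5.4 + 10.821 = 16.221 ≈ 16.2 °C.

16.2 °C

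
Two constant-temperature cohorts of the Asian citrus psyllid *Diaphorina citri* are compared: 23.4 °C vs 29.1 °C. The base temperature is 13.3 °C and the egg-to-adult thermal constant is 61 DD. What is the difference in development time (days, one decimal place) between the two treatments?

2.2 days

At 23.4 °C: 61 / (23.4 − 13.3) = 61 / 10.1 = 6.040 d.
At 29.1 °C: 61 / (29.1 − 13.3) = 61 / 15.8 = 3.861 d.
Difference = |6.040 − 3.861| = 2.179 ≈ 2.2 days.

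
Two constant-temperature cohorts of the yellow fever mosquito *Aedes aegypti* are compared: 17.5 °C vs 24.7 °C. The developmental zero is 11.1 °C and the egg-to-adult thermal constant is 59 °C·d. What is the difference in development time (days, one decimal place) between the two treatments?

4.9 days

At 17.5 °C: 59 / (17.5 − 11.1) = 59 / 6.4 = 9.219 d.
At 24.7 °C: 59 / (24.7 − 11.1) = 59 / 13.6 = 4.338 d.
Difference = |9.219 − 4.338| = 4.881 ≈ 4.9 days.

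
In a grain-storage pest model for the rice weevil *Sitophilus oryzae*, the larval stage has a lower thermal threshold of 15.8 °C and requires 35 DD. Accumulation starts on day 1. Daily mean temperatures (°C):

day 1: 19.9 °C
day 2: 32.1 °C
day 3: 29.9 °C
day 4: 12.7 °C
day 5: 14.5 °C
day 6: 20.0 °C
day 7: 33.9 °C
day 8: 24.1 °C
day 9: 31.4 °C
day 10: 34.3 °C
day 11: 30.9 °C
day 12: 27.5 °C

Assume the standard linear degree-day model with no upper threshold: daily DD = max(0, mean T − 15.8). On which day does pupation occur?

day 6

Daily DD above 15.8 °C: 4.1, 16.3, 14.1, 0.0, 0.0, 4.2, 18.1, 8.3, 15.6, 18.5, 15.1, 11.7.
Cumulative: 4.1, 20.4, 34.5, 34.5, 34.5, 38.7, 56.8, 65.1, 80.7, 99.2, 114.3, 126.0.
The total first reaches 35 DD on day 6.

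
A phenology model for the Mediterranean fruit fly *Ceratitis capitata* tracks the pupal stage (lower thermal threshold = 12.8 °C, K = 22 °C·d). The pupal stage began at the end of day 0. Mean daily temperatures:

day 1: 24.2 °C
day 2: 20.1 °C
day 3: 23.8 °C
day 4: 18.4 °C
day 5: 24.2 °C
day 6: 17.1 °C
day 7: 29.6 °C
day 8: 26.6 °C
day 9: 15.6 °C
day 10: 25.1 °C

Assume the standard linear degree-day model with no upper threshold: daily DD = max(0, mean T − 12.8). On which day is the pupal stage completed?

day 3

Daily DD above 12.8 °C: 11.4, 7.3, 11.0, 5.6, 11.4, 4.3, 16.8, 13.8, 2.8, 12.3.
Cumulative: 11.4, 18.7, 29.7, 35.3, 46.7, 51.0, 67.8, 81.6, 84.4, 96.7.
The total first reaches 22 DD on day 3.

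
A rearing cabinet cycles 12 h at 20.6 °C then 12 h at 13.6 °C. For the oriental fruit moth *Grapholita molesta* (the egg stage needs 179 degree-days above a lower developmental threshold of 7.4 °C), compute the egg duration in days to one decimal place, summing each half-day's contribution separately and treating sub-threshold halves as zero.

Day half: max(0, 20.6 − 7.4) × 0.5 = 13.2 × 0.5 = 6.60 DD.
Night half: max(0, 13.6 − 7.4) × 0.5 = 6.2 × 0.5 = 3.10 DD.
Per 24 h: 9.70 DD/day.
Duration = 179 / 9.70 = 18.454 ≈ 18.5 days.

18.5 days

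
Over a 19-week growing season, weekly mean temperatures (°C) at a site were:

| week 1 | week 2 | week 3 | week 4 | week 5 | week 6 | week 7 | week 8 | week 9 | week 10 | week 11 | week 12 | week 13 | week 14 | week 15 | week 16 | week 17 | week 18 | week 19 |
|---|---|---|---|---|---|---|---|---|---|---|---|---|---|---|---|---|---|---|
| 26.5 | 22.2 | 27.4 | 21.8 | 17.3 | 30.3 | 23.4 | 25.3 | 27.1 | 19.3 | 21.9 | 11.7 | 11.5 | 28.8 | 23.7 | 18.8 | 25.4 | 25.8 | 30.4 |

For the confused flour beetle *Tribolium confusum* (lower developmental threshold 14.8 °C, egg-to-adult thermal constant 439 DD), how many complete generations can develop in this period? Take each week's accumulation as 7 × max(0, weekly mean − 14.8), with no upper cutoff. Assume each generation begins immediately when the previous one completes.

Weekly DD (7 × max(0, T̄ − 14.8)): 81.9, 51.8, 88.2, 49.0, 17.5, 108.5, 60.2, 73.5, 86.1, 31.5, 49.7, 0.0, 0.0, 98.0, 62.3, 28.0, 74.2, 77.0, 109.2.
Season total = 1146.6 DD.
Complete generations = ⌊1146.6 / 439⌋ = 2.

2 generations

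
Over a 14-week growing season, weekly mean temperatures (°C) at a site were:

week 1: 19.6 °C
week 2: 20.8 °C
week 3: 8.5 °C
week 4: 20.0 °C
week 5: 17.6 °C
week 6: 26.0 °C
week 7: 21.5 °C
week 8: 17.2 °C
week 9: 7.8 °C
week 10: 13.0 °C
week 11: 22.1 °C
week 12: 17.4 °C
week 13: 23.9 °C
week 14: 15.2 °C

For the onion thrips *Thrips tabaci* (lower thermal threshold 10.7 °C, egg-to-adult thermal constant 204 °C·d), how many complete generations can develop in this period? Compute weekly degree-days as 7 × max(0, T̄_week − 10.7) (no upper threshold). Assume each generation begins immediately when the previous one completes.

Weekly DD (7 × max(0, T̄ − 10.7)): 62.3, 70.7, 0.0, 65.1, 48.3, 107.1, 75.6, 45.5, 0.0, 16.1, 79.8, 46.9, 92.4, 31.5.
Season total = 741.3 DD.
Complete generations = ⌊741.3 / 204⌋ = 3.

3 generations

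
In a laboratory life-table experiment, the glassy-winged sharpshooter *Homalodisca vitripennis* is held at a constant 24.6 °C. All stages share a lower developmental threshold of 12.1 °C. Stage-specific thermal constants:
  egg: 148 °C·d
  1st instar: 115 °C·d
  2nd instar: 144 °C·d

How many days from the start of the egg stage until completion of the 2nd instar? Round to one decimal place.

Daily accumulation at 24.6 °C = 24.6 − 12.1 = 12.5 DD/day.
Total K = 148 + 115 + 144 = 407 DD.
Total duration = 407 / 12.5 = 32.560 ≈ 32.6 days.

32.6 days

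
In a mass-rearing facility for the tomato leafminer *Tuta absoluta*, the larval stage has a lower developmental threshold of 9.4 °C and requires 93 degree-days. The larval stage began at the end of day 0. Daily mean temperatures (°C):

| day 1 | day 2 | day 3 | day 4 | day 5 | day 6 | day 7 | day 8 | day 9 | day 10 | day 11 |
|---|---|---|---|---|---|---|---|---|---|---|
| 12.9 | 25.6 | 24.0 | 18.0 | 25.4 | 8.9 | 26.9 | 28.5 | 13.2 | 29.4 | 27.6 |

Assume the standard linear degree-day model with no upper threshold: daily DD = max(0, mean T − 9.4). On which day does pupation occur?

Daily DD above 9.4 °C: 3.5, 16.2, 14.6, 8.6, 16.0, 0.0, 17.5, 19.1, 3.8, 20.0, 18.2.
Cumulative: 3.5, 19.7, 34.3, 42.9, 58.9, 58.9, 76.4, 95.5, 99.3, 119.3, 137.5.
The total first reaches 93 DD on day 8.

day 8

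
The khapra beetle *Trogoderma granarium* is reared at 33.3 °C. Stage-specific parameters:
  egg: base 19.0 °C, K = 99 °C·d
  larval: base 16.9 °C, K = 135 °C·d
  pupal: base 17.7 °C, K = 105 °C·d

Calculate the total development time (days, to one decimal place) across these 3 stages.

21.9 days

egg: 99 / (33.3 − 19.0) = 99 / 14.3 = 6.923 d.
larval: 135 / (33.3 − 16.9) = 135 / 16.4 = 8.232 d.
pupal: 105 / (33.3 − 17.7) = 105 / 15.6 = 6.731 d.
Sum = 21.886 ≈ 21.9 days.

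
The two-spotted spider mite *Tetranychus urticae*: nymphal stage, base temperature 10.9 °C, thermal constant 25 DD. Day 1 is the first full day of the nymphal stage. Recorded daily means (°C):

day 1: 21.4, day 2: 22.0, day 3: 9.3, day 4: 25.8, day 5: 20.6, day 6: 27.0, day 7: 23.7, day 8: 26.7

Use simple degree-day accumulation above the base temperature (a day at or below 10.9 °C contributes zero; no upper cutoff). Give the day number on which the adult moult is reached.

Daily DD above 10.9 °C: 10.5, 11.1, 0.0, 14.9, 9.7, 16.1, 12.8, 15.8.
Cumulative: 10.5, 21.6, 21.6, 36.5, 46.2, 62.3, 75.1, 90.9.
The total first reaches 25 DD on day 4.

day 4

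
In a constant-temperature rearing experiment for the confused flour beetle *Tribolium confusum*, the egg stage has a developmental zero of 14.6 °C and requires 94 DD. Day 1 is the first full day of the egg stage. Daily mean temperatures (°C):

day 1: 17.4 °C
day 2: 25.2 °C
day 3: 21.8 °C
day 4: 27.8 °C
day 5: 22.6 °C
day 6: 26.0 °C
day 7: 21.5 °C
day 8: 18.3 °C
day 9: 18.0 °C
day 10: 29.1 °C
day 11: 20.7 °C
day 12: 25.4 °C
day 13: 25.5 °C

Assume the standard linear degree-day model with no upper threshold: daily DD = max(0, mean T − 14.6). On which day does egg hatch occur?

Daily DD above 14.6 °C: 2.8, 10.6, 7.2, 13.2, 8.0, 11.4, 6.9, 3.7, 3.4, 14.5, 6.1, 10.8, 10.9.
Cumulative: 2.8, 13.4, 20.6, 33.8, 41.8, 53.2, 60.1, 63.8, 67.2, 81.7, 87.8, 98.6, 109.5.
The total first reaches 94 DD on day 12.

day 12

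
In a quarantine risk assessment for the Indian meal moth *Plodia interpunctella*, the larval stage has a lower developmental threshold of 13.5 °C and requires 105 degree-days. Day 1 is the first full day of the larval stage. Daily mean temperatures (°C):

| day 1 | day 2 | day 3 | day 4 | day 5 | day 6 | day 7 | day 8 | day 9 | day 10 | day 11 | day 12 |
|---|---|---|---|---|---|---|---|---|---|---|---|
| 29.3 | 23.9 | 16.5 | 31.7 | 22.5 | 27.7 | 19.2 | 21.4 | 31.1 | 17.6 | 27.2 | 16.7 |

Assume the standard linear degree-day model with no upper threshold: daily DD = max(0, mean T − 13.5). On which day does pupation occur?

day 10

Daily DD above 13.5 °C: 15.8, 10.4, 3.0, 18.2, 9.0, 14.2, 5.7, 7.9, 17.6, 4.1, 13.7, 3.2.
Cumulative: 15.8, 26.2, 29.2, 47.4, 56.4, 70.6, 76.3, 84.2, 101.8, 105.9, 119.6, 122.8.
The total first reaches 105 DD on day 10.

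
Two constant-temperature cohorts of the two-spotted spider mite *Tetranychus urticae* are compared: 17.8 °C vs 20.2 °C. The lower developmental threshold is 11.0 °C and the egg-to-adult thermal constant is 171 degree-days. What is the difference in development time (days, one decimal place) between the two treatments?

At 17.8 °C: 171 / (17.8 − 11.0) = 171 / 6.8 = 25.147 d.
At 20.2 °C: 171 / (20.2 − 11.0) = 171 / 9.2 = 18.587 d.
Difference = |25.147 − 18.587| = 6.560 ≈ 6.6 days.

6.6 days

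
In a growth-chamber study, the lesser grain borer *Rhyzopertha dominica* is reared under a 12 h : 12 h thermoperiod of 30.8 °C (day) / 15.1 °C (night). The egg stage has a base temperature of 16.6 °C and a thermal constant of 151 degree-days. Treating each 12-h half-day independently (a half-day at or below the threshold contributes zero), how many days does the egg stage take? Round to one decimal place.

Day half: max(0, 30.8 − 16.6) × 0.5 = 14.2 × 0.5 = 7.10 DD.
Night half: max(0, 15.1 − 16.6) × 0.5 = 0.0 × 0.5 = 0.00 DD.
Per 24 h: 7.10 DD/day.
Duration = 151 / 7.10 = 21.268 ≈ 21.3 days.

21.3 days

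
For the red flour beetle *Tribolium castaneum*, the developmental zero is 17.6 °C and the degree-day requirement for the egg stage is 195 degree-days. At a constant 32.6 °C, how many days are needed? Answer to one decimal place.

13.0 days

Daily accumulation = 32.6 − 17.6 = 15.0 DD/day.
Duration = 195 / 15.0 = 13.000 ≈ 13.0 days.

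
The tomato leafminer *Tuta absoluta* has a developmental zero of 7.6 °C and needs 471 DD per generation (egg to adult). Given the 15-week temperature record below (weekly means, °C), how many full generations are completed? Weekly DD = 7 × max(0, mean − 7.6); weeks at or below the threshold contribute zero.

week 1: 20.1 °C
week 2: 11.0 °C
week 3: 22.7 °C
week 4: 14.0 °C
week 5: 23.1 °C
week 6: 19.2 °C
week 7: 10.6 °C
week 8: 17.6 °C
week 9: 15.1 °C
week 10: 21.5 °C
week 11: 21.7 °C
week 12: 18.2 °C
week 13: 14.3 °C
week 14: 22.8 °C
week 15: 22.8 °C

Weekly DD (7 × max(0, T̄ − 7.6)): 87.5, 23.8, 105.7, 44.8, 108.5, 81.2, 21.0, 70.0, 52.5, 97.3, 98.7, 74.2, 46.9, 106.4, 106.4.
Season total = 1124.9 DD.
Complete generations = ⌊1124.9 / 471⌋ = 2.

2 generations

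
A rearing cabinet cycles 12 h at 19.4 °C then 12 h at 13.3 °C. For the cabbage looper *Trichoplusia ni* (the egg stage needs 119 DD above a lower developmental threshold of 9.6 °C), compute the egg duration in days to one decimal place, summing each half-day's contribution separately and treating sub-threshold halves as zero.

17.6 days

Day half: max(0, 19.4 − 9.6) × 0.5 = 9.8 × 0.5 = 4.90 DD.
Night half: max(0, 13.3 − 9.6) × 0.5 = 3.7 × 0.5 = 1.85 DD.
Per 24 h: 6.75 DD/day.
Duration = 119 / 6.75 = 17.630 ≈ 17.6 days.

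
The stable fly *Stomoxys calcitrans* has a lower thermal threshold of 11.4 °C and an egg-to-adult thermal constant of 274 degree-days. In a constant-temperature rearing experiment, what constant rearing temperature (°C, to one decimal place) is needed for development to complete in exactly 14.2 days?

Required daily accumulation = 274 / 14.2 = 19.296 DD/day.
T = T_base + 19.296 = 11.4 + 19.296 = 30.696 ≈ 30.7 °C.

30.7 °C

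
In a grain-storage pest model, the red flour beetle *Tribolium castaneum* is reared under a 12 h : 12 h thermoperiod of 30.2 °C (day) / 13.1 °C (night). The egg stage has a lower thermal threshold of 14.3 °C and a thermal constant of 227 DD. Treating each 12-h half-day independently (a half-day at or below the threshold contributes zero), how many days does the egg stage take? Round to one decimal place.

28.6 days

Day half: max(0, 30.2 − 14.3) × 0.5 = 15.9 × 0.5 = 7.95 DD.
Night half: max(0, 13.1 − 14.3) × 0.5 = 0.0 × 0.5 = 0.00 DD.
Per 24 h: 7.95 DD/day.
Duration = 227 / 7.95 = 28.553 ≈ 28.6 days.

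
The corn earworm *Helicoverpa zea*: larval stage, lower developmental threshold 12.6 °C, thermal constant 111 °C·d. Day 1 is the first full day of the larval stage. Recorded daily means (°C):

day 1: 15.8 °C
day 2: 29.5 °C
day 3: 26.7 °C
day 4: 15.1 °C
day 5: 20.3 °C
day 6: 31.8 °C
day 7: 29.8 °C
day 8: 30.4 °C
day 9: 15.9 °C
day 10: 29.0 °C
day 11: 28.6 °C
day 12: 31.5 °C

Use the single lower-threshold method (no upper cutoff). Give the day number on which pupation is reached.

day 10

Daily DD above 12.6 °C: 3.2, 16.9, 14.1, 2.5, 7.7, 19.2, 17.2, 17.8, 3.3, 16.4, 16.0, 18.9.
Cumulative: 3.2, 20.1, 34.2, 36.7, 44.4, 63.6, 80.8, 98.6, 101.9, 118.3, 134.3, 153.2.
The total first reaches 111 DD on day 10.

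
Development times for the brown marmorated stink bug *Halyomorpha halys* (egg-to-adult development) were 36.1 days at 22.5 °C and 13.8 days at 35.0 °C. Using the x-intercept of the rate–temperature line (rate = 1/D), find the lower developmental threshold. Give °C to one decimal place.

Under the model K = D·(T − T_b), so D₁·(T₁ − T_b) = D₂·(T₂ − T_b).
36.1·(22.5 − T_b) = 13.8·(35.0 − T_b)
T_b = (36.1·22.5 − 13.8·35.0) / (36.1 − 13.8) = 329.25 / 22.3 = 14.765 °C ≈ 14.8 °C.

14.8 °C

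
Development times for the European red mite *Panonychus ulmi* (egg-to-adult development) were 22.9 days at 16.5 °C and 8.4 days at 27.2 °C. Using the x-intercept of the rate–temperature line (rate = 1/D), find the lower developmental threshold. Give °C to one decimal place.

Under the model K = D·(T − T_b), so D₁·(T₁ − T_b) = D₂·(T₂ − T_b).
22.9·(16.5 − T_b) = 8.4·(27.2 − T_b)
T_b = (22.9·16.5 − 8.4·27.2) / (22.9 − 8.4) = 149.37 / 14.5 = 10.301 °C ≈ 10.3 °C.

10.3 °C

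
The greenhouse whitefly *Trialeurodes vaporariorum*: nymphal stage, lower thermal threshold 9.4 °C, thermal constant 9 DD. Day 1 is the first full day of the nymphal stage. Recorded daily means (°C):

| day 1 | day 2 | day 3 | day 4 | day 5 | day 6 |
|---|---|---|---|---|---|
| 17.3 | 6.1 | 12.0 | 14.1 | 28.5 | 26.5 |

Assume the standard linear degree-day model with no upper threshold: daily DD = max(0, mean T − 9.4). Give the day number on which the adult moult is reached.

Daily DD above 9.4 °C: 7.9, 0.0, 2.6, 4.7, 19.1, 17.1.
Cumulative: 7.9, 7.9, 10.5, 15.2, 34.3, 51.4.
The total first reaches 9 DD on day 3.

day 3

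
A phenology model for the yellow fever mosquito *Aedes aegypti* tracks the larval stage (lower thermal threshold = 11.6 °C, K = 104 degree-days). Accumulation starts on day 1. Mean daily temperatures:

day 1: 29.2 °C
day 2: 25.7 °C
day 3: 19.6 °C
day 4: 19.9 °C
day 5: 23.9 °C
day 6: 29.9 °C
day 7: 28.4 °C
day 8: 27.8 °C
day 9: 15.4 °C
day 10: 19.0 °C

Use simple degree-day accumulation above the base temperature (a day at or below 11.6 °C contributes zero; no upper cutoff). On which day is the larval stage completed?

Daily DD above 11.6 °C: 17.6, 14.1, 8.0, 8.3, 12.3, 18.3, 16.8, 16.2, 3.8, 7.4.
Cumulative: 17.6, 31.7, 39.7, 48.0, 60.3, 78.6, 95.4, 111.6, 115.4, 122.8.
The total first reaches 104 DD on day 8.

day 8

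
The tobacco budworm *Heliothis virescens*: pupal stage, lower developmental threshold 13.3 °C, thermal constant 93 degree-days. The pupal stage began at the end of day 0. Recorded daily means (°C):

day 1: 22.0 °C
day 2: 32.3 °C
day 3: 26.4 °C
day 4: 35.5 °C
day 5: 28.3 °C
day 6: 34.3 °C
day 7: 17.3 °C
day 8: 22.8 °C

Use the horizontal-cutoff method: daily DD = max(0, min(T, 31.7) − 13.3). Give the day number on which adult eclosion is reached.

Daily DD above 13.3 °C (capped at 18.4): 8.7, 18.4, 13.1, 18.4, 15.0, 18.4, 4.0, 9.5.
Cumulative: 8.7, 27.1, 40.2, 58.6, 73.6, 92.0, 96.0, 105.5.
The total first reaches 93 DD on day 7.

day 7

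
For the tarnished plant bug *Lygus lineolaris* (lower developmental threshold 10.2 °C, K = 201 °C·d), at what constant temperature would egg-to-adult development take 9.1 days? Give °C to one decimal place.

32.3 °C

Required daily accumulation = 201 / 9.1 = 22.088 DD/day.
T = T_base + 22.088 = 10.2 + 22.088 = 32.288 ≈ 32.3 °C.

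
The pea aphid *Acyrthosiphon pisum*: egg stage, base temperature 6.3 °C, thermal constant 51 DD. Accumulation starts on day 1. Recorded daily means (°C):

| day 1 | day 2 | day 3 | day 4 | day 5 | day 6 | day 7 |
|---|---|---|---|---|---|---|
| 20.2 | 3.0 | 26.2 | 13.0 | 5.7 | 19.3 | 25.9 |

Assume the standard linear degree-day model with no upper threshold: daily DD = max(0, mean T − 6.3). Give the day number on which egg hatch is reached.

day 6

Daily DD above 6.3 °C: 13.9, 0.0, 19.9, 6.7, 0.0, 13.0, 19.6.
Cumulative: 13.9, 13.9, 33.8, 40.5, 40.5, 53.5, 73.1.
The total first reaches 51 DD on day 6.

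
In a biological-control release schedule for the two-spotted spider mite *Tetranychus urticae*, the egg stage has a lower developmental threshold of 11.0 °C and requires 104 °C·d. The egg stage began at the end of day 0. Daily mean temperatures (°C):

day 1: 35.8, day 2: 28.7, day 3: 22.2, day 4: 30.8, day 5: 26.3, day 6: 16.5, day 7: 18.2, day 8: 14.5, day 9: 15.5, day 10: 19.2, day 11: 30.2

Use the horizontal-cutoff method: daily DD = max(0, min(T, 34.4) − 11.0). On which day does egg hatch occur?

day 9

Daily DD above 11.0 °C (capped at 23.4): 23.4, 17.7, 11.2, 19.8, 15.3, 5.5, 7.2, 3.5, 4.5, 8.2, 19.2.
Cumulative: 23.4, 41.1, 52.3, 72.1, 87.4, 92.9, 100.1, 103.6, 108.1, 116.3, 135.5.
The total first reaches 104 DD on day 9.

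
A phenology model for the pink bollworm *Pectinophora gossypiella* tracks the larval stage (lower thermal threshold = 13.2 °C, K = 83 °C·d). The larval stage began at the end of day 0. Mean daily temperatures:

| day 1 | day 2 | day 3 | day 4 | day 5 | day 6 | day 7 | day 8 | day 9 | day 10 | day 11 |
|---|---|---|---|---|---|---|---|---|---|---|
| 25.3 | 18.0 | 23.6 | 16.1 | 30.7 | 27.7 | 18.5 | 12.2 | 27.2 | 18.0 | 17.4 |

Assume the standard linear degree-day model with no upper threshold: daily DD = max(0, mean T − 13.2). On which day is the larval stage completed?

Daily DD above 13.2 °C: 12.1, 4.8, 10.4, 2.9, 17.5, 14.5, 5.3, 0.0, 14.0, 4.8, 4.2.
Cumulative: 12.1, 16.9, 27.3, 30.2, 47.7, 62.2, 67.5, 67.5, 81.5, 86.3, 90.5.
The total first reaches 83 DD on day 10.

day 10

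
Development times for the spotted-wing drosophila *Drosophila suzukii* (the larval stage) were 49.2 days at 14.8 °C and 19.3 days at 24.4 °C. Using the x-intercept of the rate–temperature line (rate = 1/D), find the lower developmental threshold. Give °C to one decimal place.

Linear rate model ⇒ the product D·(T − T_b) is constant across temperatures.
49.2·(14.8 − T_b) = 19.3·(24.4 − T_b)
T_b = (49.2·14.8 − 19.3·24.4) / (49.2 − 19.3) = 257.24 / 29.9 = 8.603 °C ≈ 8.6 °C.

8.6 °C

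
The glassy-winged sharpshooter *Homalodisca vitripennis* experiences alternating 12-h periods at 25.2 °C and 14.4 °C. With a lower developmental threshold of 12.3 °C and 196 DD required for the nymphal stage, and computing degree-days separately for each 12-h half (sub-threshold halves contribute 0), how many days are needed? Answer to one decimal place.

Day half: max(0, 25.2 − 12.3) × 0.5 = 12.9 × 0.5 = 6.45 DD.
Night half: max(0, 14.4 − 12.3) × 0.5 = 2.1 × 0.5 = 1.05 DD.
Per 24 h: 7.50 DD/day.
Duration = 196 / 7.50 = 26.133 ≈ 26.1 days.

26.1 days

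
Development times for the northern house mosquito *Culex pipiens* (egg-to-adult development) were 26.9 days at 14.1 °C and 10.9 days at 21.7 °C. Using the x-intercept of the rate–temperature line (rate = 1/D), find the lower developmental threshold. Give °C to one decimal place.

Under the model K = D·(T − T_b), so D₁·(T₁ − T_b) = D₂·(T₂ − T_b).
26.9·(14.1 − T_b) = 10.9·(21.7 − T_b)
T_b = (26.9·14.1 − 10.9·21.7) / (26.9 − 10.9) = 142.76 / 16.0 = 8.922 °C ≈ 8.9 °C.

8.9 °C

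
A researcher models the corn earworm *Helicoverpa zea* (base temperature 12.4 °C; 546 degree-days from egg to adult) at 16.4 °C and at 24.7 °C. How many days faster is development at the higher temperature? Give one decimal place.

92.1 days

At 16.4 °C: 546 / (16.4 − 12.4) = 546 / 4.0 = 136.500 d.
At 24.7 °C: 546 / (24.7 − 12.4) = 546 / 12.3 = 44.390 d.
Difference = |136.500 − 44.390| = 92.110 ≈ 92.1 days.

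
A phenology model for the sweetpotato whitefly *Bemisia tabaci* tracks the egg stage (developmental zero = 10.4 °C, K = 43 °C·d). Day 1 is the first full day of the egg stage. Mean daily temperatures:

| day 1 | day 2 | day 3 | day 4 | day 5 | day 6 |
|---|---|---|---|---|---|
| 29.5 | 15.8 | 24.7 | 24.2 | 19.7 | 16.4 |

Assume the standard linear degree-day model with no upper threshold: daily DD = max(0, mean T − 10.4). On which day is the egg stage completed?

day 4

Daily DD above 10.4 °C: 19.1, 5.4, 14.3, 13.8, 9.3, 6.0.
Cumulative: 19.1, 24.5, 38.8, 52.6, 61.9, 67.9.
The total first reaches 43 DD on day 4.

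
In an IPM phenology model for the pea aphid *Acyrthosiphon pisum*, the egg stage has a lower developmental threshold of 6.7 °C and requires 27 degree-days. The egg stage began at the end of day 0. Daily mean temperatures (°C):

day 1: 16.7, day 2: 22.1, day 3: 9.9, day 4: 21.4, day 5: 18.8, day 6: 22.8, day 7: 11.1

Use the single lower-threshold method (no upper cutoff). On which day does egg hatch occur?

day 3

Daily DD above 6.7 °C: 10.0, 15.4, 3.2, 14.7, 12.1, 16.1, 4.4.
Cumulative: 10.0, 25.4, 28.6, 43.3, 55.4, 71.5, 75.9.
The total first reaches 27 DD on day 3.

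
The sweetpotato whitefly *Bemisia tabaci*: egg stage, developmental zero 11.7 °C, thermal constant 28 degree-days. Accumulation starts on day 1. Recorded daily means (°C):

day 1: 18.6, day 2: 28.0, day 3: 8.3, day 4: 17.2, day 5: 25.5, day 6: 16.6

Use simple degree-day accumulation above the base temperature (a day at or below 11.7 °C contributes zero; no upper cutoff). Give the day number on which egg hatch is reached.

Daily DD above 11.7 °C: 6.9, 16.3, 0.0, 5.5, 13.8, 4.9.
Cumulative: 6.9, 23.2, 23.2, 28.7, 42.5, 47.4.
The total first reaches 28 DD on day 4.

day 4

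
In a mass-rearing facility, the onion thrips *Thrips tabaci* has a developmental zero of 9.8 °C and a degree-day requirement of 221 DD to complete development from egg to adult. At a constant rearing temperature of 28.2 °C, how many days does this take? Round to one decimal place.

12.0 days

Daily accumulation = 28.2 − 9.8 = 18.4 DD/day.
Duration = 221 / 18.4 = 12.011 ≈ 12.0 days.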